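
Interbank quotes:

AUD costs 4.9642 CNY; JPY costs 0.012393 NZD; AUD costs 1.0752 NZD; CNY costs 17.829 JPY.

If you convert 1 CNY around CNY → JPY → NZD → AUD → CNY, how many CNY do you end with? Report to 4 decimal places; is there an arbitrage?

1.0201 (arbitrage exists)

Around CNY → JPY → NZD → AUD → CNY: 1 × 17.829 × 0.012393 ÷ 1.0752 × 4.9642 = 1.020149
Product > 1; profitable direction is CNY → JPY → NZD → AUD → CNY.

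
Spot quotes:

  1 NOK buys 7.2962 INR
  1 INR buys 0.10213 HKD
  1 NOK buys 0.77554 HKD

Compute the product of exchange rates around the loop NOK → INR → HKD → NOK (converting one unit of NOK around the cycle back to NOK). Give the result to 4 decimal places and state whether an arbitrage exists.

Around NOK → INR → HKD → NOK: 1 × 7.2962 × 0.10213 ÷ 0.77554 = 0.960828
Product < 1; profitable direction is NOK → HKD → INR → NOK.

0.9608 (arbitrage exists)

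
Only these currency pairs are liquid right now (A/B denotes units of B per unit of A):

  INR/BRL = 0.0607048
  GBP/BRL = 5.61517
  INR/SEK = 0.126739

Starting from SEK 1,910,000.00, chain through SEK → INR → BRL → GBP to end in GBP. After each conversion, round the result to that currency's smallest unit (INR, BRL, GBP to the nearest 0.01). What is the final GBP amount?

GBP 162,923.31

SEK 1,910,000.00 ÷ 0.126739 = INR 15,070,341.41
INR 15,070,341.41 × 0.0607048 = BRL 914,842.06
BRL 914,842.06 ÷ 5.61517 = GBP 162,923.31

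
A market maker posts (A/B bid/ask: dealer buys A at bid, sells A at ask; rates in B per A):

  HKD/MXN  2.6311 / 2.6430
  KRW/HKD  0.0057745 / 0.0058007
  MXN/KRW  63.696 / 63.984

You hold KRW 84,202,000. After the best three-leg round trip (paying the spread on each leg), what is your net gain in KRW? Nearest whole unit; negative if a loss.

Net profit: KRW 1,634,787

Best loop KRW → MXN → HKD → KRW:
KRW 84,202,000 ÷ 63.984 (buy MXN at ask) = MXN 1,315,985.25
MXN 1,315,985.25 ÷ 2.6430 (buy HKD at ask) = HKD 497,913.45
HKD 497,913.45 ÷ 0.0058007 (buy KRW at ask) = KRW 85,836,787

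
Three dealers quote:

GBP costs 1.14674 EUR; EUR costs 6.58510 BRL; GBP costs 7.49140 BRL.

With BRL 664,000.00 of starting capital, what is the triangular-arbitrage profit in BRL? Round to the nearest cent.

Profitable loop is BRL → GBP → EUR → BRL:
BRL 664,000.00 ÷ 7.49140 = GBP 88,634.97
GBP 88,634.97 × 1.14674 = EUR 101,641.26
EUR 101,641.26 × 6.58510 = BRL 669,317.88
Profit = BRL 669,317.88 − BRL 664,000.00

Profit: BRL 5,317.88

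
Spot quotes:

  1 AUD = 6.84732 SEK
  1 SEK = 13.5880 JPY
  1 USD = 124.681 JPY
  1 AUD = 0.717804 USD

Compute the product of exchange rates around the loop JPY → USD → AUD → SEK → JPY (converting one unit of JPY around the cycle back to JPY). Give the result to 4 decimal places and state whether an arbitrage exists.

1.0396 (arbitrage exists)

Around JPY → USD → AUD → SEK → JPY: 1 ÷ 124.681 ÷ 0.717804 × 6.84732 × 13.5880 = 1.039609
Product > 1; profitable direction is JPY → USD → AUD → SEK → JPY.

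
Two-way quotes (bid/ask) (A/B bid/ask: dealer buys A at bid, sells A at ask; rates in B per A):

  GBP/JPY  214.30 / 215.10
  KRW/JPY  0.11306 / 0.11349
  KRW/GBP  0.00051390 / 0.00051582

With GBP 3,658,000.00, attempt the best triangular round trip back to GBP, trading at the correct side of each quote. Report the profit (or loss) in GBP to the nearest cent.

Best loop GBP → KRW → JPY → GBP:
GBP 3,658,000.00 ÷ 0.00051582 (buy KRW at ask) = KRW 7,091,621,108
KRW 7,091,621,108 × 0.11306 (sell KRW at bid) = JPY 801,778,682
JPY 801,778,682 ÷ 215.10 (buy GBP at ask) = GBP 3,727,469.47

Net profit: GBP 69,469.47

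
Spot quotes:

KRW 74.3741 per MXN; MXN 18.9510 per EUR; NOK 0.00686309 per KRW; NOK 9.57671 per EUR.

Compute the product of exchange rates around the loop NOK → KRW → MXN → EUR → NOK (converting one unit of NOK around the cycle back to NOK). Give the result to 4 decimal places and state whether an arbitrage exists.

Around NOK → KRW → MXN → EUR → NOK: 1 ÷ 0.00686309 ÷ 74.3741 ÷ 18.9510 × 9.57671 = 0.990017
Product < 1; profitable direction is NOK → EUR → MXN → KRW → NOK.

0.9900 (arbitrage exists)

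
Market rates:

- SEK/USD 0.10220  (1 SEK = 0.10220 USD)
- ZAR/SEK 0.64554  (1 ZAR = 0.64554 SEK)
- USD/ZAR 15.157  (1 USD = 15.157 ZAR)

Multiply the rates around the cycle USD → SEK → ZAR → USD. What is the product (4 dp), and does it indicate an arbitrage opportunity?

Around USD → SEK → ZAR → USD: 1 ÷ 0.10220 ÷ 0.64554 ÷ 15.157 = 1.000029
Product ≈ 1 (deviation 0.003%, within rounding noise).

1.0000 (no arbitrage)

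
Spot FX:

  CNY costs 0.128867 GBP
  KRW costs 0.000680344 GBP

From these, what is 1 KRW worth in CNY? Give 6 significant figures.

1 KRW × 0.000680344 = 0.000680344 GBP
0.000680344 GBP ÷ 0.128867 = 0.00527943 CNY

KRW/CNY = 0.00527943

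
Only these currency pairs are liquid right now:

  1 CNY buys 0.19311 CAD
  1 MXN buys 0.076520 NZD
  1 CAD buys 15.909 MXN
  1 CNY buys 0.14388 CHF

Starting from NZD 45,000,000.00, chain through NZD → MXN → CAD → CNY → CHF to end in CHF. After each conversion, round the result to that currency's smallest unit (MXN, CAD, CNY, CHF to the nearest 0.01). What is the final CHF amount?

NZD 45,000,000.00 ÷ 0.076520 = MXN 588,081,547.31
MXN 588,081,547.31 ÷ 15.909 = CAD 36,965,337.06
CAD 36,965,337.06 ÷ 0.19311 = CNY 191,421,143.70
CNY 191,421,143.70 × 0.14388 = CHF 27,541,674.16

CHF 27,541,674.16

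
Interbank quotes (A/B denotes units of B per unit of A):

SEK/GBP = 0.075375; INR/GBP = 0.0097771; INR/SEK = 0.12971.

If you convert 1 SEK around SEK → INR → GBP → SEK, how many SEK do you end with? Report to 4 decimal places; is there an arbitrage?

Around SEK → INR → GBP → SEK: 1 ÷ 0.12971 × 0.0097771 ÷ 0.075375 = 1.000021
Product ≈ 1 (deviation 0.002%, within rounding noise).

1.0000 (no arbitrage)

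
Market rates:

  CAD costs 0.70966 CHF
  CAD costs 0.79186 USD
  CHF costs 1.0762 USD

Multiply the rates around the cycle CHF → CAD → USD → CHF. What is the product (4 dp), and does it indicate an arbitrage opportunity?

1.0368 (arbitrage exists)

Around CHF → CAD → USD → CHF: 1 ÷ 0.70966 × 0.79186 ÷ 1.0762 = 1.036824
Product > 1; profitable direction is CHF → CAD → USD → CHF.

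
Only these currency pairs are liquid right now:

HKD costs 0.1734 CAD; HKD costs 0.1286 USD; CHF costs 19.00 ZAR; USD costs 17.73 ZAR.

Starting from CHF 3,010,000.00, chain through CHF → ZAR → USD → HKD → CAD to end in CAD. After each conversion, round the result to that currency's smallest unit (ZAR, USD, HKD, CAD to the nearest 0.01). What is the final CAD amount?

CAD 4,349,301.21

CHF 3,010,000.00 × 19.00 = ZAR 57,190,000.00
ZAR 57,190,000.00 ÷ 17.73 = USD 3,225,606.32
USD 3,225,606.32 ÷ 0.1286 = HKD 25,082,475.27
HKD 25,082,475.27 × 0.1734 = CAD 4,349,301.21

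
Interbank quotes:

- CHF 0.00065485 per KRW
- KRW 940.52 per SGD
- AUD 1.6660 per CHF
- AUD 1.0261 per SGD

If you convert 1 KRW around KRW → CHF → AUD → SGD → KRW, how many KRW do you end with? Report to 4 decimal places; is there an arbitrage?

Around KRW → CHF → AUD → SGD → KRW: 1 × 0.00065485 × 1.6660 ÷ 1.0261 × 940.52 = 0.999989
Product ≈ 1 (deviation 0.001%, within rounding noise).

1.0000 (no arbitrage)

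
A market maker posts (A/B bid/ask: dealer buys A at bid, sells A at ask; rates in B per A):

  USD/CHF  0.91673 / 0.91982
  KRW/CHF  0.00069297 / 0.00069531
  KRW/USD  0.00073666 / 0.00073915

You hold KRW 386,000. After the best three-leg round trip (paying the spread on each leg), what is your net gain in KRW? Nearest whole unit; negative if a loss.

Best loop KRW → CHF → USD → KRW:
KRW 386,000 × 0.00069297 (sell KRW at bid) = CHF 267.49
CHF 267.49 ÷ 0.91982 (buy USD at ask) = USD 290.80
USD 290.80 ÷ 0.00073915 (buy KRW at ask) = KRW 393,429

Net profit: KRW 7,429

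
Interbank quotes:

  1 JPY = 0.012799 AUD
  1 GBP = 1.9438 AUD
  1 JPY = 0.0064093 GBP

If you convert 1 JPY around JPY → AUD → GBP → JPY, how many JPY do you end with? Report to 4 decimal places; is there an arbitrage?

1.0273 (arbitrage exists)

Around JPY → AUD → GBP → JPY: 1 × 0.012799 ÷ 1.9438 ÷ 0.0064093 = 1.027339
Product > 1; profitable direction is JPY → AUD → GBP → JPY.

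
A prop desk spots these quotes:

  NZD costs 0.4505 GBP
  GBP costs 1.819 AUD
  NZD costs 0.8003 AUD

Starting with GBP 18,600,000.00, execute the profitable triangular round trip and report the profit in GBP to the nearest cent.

Profit: GBP 445,291.39

Profitable loop is GBP → AUD → NZD → GBP:
GBP 18,600,000.00 × 1.819 = AUD 33,833,400.00
AUD 33,833,400.00 ÷ 0.8003 = NZD 42,275,896.54
NZD 42,275,896.54 × 0.4505 = GBP 19,045,291.39
Profit = GBP 19,045,291.39 − GBP 18,600,000.00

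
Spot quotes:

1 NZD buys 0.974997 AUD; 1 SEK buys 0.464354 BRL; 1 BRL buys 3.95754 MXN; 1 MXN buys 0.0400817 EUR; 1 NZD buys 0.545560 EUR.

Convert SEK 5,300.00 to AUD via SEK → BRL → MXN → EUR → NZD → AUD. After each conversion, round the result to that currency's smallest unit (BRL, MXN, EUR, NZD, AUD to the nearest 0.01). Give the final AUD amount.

SEK 5,300.00 × 0.464354 = BRL 2,461.08
BRL 2,461.08 × 3.95754 = MXN 9,739.82
MXN 9,739.82 × 0.0400817 = EUR 390.39
EUR 390.39 ÷ 0.545560 = NZD 715.58
NZD 715.58 × 0.974997 = AUD 697.69

AUD 697.69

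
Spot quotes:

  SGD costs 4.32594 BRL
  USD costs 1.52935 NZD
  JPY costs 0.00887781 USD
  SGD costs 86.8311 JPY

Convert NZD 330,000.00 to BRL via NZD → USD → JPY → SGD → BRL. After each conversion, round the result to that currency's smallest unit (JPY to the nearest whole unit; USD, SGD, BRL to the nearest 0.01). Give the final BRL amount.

BRL 1,210,894.72

NZD 330,000.00 ÷ 1.52935 = USD 215,777.94
USD 215,777.94 ÷ 0.00887781 = JPY 24,305,312
JPY 24,305,312 ÷ 86.8311 = SGD 279,914.82
SGD 279,914.82 × 4.32594 = BRL 1,210,894.72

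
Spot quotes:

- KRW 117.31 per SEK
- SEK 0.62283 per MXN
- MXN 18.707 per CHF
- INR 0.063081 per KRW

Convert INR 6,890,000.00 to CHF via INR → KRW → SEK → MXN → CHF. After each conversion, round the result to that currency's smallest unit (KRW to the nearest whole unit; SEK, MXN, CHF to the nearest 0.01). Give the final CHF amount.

CHF 79,911.99

INR 6,890,000.00 ÷ 0.063081 = KRW 109,224,648
KRW 109,224,648 ÷ 117.31 = SEK 931,077.04
SEK 931,077.04 ÷ 0.62283 = MXN 1,494,913.60
MXN 1,494,913.60 ÷ 18.707 = CHF 79,911.99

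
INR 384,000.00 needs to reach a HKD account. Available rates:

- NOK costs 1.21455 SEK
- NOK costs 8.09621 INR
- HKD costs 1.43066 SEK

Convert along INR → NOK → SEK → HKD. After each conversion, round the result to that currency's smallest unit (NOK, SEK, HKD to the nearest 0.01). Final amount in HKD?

INR 384,000.00 ÷ 8.09621 = NOK 47,429.60
NOK 47,429.60 × 1.21455 = SEK 57,605.62
SEK 57,605.62 ÷ 1.43066 = HKD 40,265.07

HKD 40,265.07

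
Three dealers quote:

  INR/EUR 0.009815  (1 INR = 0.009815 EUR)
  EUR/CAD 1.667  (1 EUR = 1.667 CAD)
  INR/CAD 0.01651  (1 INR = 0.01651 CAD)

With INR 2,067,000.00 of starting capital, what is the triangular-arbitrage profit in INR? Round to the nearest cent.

Profitable loop is INR → CAD → EUR → INR:
INR 2,067,000.00 × 0.01651 = CAD 34,126.17
CAD 34,126.17 ÷ 1.667 = EUR 20,471.61
EUR 20,471.61 ÷ 0.009815 = INR 2,085,747.09
Profit = INR 2,085,747.09 − INR 2,067,000.00

Profit: INR 18,747.09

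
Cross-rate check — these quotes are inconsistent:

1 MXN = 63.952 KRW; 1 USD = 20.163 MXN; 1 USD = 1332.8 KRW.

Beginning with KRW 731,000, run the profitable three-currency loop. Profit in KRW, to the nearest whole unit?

Profit: KRW 24,567

Profitable loop is KRW → MXN → USD → KRW:
KRW 731,000 ÷ 63.952 = MXN 11,430.45
MXN 11,430.45 ÷ 20.163 = USD 566.90
USD 566.90 × 1332.8 = KRW 755,567
Profit = KRW 755,567 − KRW 731,000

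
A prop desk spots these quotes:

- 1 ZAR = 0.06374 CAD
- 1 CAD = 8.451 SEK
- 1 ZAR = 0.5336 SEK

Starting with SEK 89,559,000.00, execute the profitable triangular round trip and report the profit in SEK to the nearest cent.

Profit: SEK 850,397.62

Profitable loop is SEK → ZAR → CAD → SEK:
SEK 89,559,000.00 ÷ 0.5336 = ZAR 167,839,205.40
ZAR 167,839,205.40 × 0.06374 = CAD 10,698,070.95
CAD 10,698,070.95 × 8.451 = SEK 90,409,397.62
Profit = SEK 90,409,397.62 − SEK 89,559,000.00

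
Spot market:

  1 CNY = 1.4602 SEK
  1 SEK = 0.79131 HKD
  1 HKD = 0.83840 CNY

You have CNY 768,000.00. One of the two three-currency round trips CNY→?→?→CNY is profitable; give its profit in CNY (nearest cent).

Profit: CNY 24,776.84

Profitable loop is CNY → HKD → SEK → CNY:
CNY 768,000.00 ÷ 0.83840 = HKD 916,030.53
HKD 916,030.53 ÷ 0.79131 = SEK 1,157,612.74
SEK 1,157,612.74 ÷ 1.4602 = CNY 792,776.84
Profit = CNY 792,776.84 − CNY 768,000.00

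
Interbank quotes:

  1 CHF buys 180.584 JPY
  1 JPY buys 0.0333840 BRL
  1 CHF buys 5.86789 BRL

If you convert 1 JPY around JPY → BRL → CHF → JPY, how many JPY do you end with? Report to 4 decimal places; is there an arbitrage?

Around JPY → BRL → CHF → JPY: 1 × 0.0333840 ÷ 5.86789 × 180.584 = 1.027391
Product > 1; profitable direction is JPY → BRL → CHF → JPY.

1.0274 (arbitrage exists)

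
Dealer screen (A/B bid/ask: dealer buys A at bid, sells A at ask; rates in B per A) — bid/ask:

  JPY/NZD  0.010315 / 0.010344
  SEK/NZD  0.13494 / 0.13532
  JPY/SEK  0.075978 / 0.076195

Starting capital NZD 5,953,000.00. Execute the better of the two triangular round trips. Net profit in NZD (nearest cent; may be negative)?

Net profit: NZD 2,478.38

Best loop NZD → SEK → JPY → NZD:
NZD 5,953,000.00 ÷ 0.13532 (buy SEK at ask) = SEK 43,992,018.92
SEK 43,992,018.92 ÷ 0.076195 (buy JPY at ask) = JPY 577,360,967
JPY 577,360,967 × 0.010315 (sell JPY at bid) = NZD 5,955,478.38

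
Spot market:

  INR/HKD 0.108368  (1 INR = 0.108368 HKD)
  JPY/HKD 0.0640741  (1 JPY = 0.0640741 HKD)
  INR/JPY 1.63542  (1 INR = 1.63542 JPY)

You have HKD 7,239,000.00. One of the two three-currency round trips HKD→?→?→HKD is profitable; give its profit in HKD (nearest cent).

Profit: HKD 247,310.15

Profitable loop is HKD → JPY → INR → HKD:
HKD 7,239,000.00 ÷ 0.0640741 = JPY 112,978,567
JPY 112,978,567 ÷ 1.63542 = INR 69,082,295.07
INR 69,082,295.07 × 0.108368 = HKD 7,486,310.15
Profit = HKD 7,486,310.15 − HKD 7,239,000.00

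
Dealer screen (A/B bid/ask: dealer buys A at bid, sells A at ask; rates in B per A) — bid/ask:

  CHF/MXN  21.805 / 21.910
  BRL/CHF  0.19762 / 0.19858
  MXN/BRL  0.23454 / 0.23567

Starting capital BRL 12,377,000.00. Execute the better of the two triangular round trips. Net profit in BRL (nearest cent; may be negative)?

Best loop BRL → CHF → MXN → BRL:
BRL 12,377,000.00 × 0.19762 (sell BRL at bid) = CHF 2,445,942.74
CHF 2,445,942.74 × 21.805 (sell CHF at bid) = MXN 53,333,781.45
MXN 53,333,781.45 × 0.23454 (sell MXN at bid) = BRL 12,508,905.10

Net profit: BRL 131,905.10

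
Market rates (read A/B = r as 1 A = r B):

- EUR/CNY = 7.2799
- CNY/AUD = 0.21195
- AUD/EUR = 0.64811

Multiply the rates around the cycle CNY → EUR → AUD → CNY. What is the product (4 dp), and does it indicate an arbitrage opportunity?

1.0000 (no arbitrage)

Around CNY → EUR → AUD → CNY: 1 ÷ 7.2799 ÷ 0.64811 ÷ 0.21195 = 0.999983
Product ≈ 1 (deviation 0.002%, within rounding noise).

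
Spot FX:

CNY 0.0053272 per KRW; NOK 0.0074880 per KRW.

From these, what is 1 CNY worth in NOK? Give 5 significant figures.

1 CNY ÷ 0.0053272 = 187.716 KRW
187.716 KRW × 0.0074880 = 1.40562 NOK

CNY/NOK = 1.4056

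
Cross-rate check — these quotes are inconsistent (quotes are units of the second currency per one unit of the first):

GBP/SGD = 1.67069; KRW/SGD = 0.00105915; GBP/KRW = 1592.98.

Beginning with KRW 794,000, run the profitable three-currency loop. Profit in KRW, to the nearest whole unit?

Profit: KRW 7,849

Profitable loop is KRW → SGD → GBP → KRW:
KRW 794,000 × 0.00105915 = SGD 840.97
SGD 840.97 ÷ 1.67069 = GBP 503.36
GBP 503.36 × 1592.98 = KRW 801,849
Profit = KRW 801,849 − KRW 794,000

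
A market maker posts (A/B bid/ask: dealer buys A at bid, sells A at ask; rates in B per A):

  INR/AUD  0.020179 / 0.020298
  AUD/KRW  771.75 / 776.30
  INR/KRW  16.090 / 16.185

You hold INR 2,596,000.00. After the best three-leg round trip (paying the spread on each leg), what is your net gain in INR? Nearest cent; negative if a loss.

Best loop INR → KRW → AUD → INR:
INR 2,596,000.00 × 16.090 (sell INR at bid) = KRW 41,769,640
KRW 41,769,640 ÷ 776.30 (buy AUD at ask) = AUD 53,806.05
AUD 53,806.05 ÷ 0.020298 (buy INR at ask) = INR 2,650,805.71

Net profit: INR 54,805.71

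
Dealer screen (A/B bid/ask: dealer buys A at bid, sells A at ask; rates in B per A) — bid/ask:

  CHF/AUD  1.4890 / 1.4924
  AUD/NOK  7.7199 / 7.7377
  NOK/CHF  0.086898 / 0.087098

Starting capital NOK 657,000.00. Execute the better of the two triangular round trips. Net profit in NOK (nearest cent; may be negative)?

Net result: NOK -731.55 (no profitable arbitrage after spreads)

Best loop NOK → CHF → AUD → NOK:
NOK 657,000.00 × 0.086898 (sell NOK at bid) = CHF 57,091.99
CHF 57,091.99 × 1.4890 (sell CHF at bid) = AUD 85,009.97
AUD 85,009.97 × 7.7199 (sell AUD at bid) = NOK 656,268.45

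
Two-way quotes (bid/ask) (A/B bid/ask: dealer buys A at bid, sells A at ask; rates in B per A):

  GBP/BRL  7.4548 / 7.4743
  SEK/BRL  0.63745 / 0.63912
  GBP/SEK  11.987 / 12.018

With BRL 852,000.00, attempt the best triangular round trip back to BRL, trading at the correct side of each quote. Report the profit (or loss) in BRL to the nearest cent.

Best loop BRL → GBP → SEK → BRL:
BRL 852,000.00 ÷ 7.4743 (buy GBP at ask) = GBP 113,990.61
GBP 113,990.61 × 11.987 (sell GBP at bid) = SEK 1,366,405.42
SEK 1,366,405.42 × 0.63745 (sell SEK at bid) = BRL 871,015.13

Net profit: BRL 19,015.13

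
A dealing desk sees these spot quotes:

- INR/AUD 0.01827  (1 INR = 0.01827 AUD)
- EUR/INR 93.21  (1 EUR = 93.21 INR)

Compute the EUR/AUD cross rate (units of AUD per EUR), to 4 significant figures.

1 EUR × 93.21 = 93.21 INR
93.21 INR × 0.01827 = 1.70295 AUD

EUR/AUD = 1.703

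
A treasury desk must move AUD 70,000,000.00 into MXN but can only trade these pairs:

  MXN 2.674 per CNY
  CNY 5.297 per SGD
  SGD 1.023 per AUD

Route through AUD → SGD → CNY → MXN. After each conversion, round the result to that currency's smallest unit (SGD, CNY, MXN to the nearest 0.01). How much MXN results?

MXN 1,014,296,786.58

AUD 70,000,000.00 × 1.023 = SGD 71,610,000.00
SGD 71,610,000.00 × 5.297 = CNY 379,318,170.00
CNY 379,318,170.00 × 2.674 = MXN 1,014,296,786.58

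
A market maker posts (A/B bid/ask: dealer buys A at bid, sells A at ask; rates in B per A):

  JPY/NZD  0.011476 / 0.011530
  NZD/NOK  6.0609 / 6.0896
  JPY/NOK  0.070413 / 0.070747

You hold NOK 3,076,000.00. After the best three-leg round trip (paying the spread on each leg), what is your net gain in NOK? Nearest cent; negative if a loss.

Net profit: NOK 8,758.04

Best loop NOK → NZD → JPY → NOK:
NOK 3,076,000.00 ÷ 6.0896 (buy NZD at ask) = NZD 505,123.49
NZD 505,123.49 ÷ 0.011530 (buy JPY at ask) = JPY 43,809,496
JPY 43,809,496 × 0.070413 (sell JPY at bid) = NOK 3,084,758.04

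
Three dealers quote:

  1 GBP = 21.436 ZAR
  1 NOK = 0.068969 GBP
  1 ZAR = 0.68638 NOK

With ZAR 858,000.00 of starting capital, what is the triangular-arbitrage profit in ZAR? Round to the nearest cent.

Profitable loop is ZAR → NOK → GBP → ZAR:
ZAR 858,000.00 × 0.68638 = NOK 588,914.04
NOK 588,914.04 × 0.068969 = GBP 40,616.81
GBP 40,616.81 × 21.436 = ZAR 870,661.99
Profit = ZAR 870,661.99 − ZAR 858,000.00

Profit: ZAR 12,661.99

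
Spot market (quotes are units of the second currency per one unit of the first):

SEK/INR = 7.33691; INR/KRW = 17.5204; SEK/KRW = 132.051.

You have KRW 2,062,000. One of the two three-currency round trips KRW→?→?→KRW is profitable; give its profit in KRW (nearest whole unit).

Profit: KRW 56,230

Profitable loop is KRW → INR → SEK → KRW:
KRW 2,062,000 ÷ 17.5204 = INR 117,691.38
INR 117,691.38 ÷ 7.33691 = SEK 16,041.00
SEK 16,041.00 × 132.051 = KRW 2,118,230
Profit = KRW 2,118,230 − KRW 2,062,000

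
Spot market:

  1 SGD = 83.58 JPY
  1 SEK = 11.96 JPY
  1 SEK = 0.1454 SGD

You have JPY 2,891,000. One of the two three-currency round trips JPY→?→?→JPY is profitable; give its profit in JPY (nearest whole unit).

Profitable loop is JPY → SEK → SGD → JPY:
JPY 2,891,000 ÷ 11.96 = SEK 241,722.41
SEK 241,722.41 × 0.1454 = SGD 35,146.44
SGD 35,146.44 × 83.58 = JPY 2,937,539
Profit = JPY 2,937,539 − JPY 2,891,000

Profit: JPY 46,539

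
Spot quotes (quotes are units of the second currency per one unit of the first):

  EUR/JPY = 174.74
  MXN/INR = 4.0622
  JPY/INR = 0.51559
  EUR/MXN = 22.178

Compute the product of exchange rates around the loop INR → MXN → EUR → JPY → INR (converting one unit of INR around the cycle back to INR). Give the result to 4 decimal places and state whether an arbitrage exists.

1.0000 (no arbitrage)

Around INR → MXN → EUR → JPY → INR: 1 ÷ 4.0622 ÷ 22.178 × 174.74 × 0.51559 = 1.000030
Product ≈ 1 (deviation 0.003%, within rounding noise).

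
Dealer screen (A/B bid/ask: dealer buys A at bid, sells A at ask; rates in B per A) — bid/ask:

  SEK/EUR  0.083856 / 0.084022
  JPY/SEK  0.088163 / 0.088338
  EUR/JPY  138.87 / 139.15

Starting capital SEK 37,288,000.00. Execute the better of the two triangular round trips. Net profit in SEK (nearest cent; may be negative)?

Best loop SEK → EUR → JPY → SEK:
SEK 37,288,000.00 × 0.083856 (sell SEK at bid) = EUR 3,126,822.53
EUR 3,126,822.53 × 138.87 (sell EUR at bid) = JPY 434,221,844
JPY 434,221,844 × 0.088163 (sell JPY at bid) = SEK 38,282,300.47

Net profit: SEK 994,300.47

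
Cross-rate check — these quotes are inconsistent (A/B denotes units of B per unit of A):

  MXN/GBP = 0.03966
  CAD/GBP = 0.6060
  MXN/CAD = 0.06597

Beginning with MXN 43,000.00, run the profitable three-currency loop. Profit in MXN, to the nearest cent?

Profit: MXN 344.59

Profitable loop is MXN → CAD → GBP → MXN:
MXN 43,000.00 × 0.06597 = CAD 2,836.71
CAD 2,836.71 × 0.6060 = GBP 1,719.05
GBP 1,719.05 ÷ 0.03966 = MXN 43,344.59
Profit = MXN 43,344.59 − MXN 43,000.00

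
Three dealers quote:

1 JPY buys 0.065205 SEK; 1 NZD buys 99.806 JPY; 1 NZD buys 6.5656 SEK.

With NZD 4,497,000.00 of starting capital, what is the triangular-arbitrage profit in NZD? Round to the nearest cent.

Profitable loop is NZD → SEK → JPY → NZD:
NZD 4,497,000.00 × 6.5656 = SEK 29,525,503.20
SEK 29,525,503.20 ÷ 0.065205 = JPY 452,810,416
JPY 452,810,416 ÷ 99.806 = NZD 4,536,905.76
Profit = NZD 4,536,905.76 − NZD 4,497,000.00

Profit: NZD 39,905.76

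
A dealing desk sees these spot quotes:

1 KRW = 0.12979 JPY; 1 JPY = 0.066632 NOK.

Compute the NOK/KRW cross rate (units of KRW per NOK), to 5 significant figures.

NOK/KRW = 115.63

1 NOK ÷ 0.066632 = 15.0078 JPY
15.0078 JPY ÷ 0.12979 = 115.631 KRW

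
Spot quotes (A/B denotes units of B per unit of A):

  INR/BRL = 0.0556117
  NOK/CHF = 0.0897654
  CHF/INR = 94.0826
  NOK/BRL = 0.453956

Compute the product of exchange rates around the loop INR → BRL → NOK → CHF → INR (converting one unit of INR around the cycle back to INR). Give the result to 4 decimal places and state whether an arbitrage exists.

1.0346 (arbitrage exists)

Around INR → BRL → NOK → CHF → INR: 1 × 0.0556117 ÷ 0.453956 × 0.0897654 × 94.0826 = 1.034596
Product > 1; profitable direction is INR → BRL → NOK → CHF → INR.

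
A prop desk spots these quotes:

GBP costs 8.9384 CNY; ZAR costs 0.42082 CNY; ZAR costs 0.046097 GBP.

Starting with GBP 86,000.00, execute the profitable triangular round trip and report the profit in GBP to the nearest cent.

Profitable loop is GBP → ZAR → CNY → GBP:
GBP 86,000.00 ÷ 0.046097 = ZAR 1,865,631.17
ZAR 1,865,631.17 × 0.42082 = CNY 785,094.91
CNY 785,094.91 ÷ 8.9384 = GBP 87,833.94
Profit = GBP 87,833.94 − GBP 86,000.00

Profit: GBP 1,833.94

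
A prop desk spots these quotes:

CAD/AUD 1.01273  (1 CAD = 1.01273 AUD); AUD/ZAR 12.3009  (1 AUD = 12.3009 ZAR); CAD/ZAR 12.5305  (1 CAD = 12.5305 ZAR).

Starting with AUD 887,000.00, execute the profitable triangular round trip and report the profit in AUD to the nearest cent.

Profit: AUD 5,198.44

Profitable loop is AUD → CAD → ZAR → AUD:
AUD 887,000.00 ÷ 1.01273 = CAD 875,850.42
CAD 875,850.42 × 12.5305 = ZAR 10,974,843.74
ZAR 10,974,843.74 ÷ 12.3009 = AUD 892,198.44
Profit = AUD 892,198.44 − AUD 887,000.00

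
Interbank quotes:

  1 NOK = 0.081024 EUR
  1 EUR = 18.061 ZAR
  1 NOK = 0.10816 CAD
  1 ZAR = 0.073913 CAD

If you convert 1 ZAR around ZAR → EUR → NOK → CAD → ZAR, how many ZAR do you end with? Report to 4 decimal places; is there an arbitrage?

1.0000 (no arbitrage)

Around ZAR → EUR → NOK → CAD → ZAR: 1 ÷ 18.061 ÷ 0.081024 × 0.10816 ÷ 0.073913 = 0.999978
Product ≈ 1 (deviation 0.002%, within rounding noise).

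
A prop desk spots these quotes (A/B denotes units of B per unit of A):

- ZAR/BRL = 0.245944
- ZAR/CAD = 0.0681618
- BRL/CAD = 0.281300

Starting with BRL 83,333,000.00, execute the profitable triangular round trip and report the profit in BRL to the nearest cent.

Profitable loop is BRL → CAD → ZAR → BRL:
BRL 83,333,000.00 × 0.281300 = CAD 23,441,572.90
CAD 23,441,572.90 ÷ 0.0681618 = ZAR 343,910,708.05
ZAR 343,910,708.05 × 0.245944 = BRL 84,582,775.18
Profit = BRL 84,582,775.18 − BRL 83,333,000.00

Profit: BRL 1,249,775.18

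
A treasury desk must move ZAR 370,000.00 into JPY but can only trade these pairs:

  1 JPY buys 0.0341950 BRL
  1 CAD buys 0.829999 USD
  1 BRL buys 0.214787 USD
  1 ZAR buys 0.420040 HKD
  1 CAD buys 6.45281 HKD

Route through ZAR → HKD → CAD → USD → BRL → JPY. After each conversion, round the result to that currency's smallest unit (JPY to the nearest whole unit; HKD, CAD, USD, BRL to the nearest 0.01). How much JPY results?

ZAR 370,000.00 × 0.420040 = HKD 155,414.80
HKD 155,414.80 ÷ 6.45281 = CAD 24,084.83
CAD 24,084.83 × 0.829999 = USD 19,990.38
USD 19,990.38 ÷ 0.214787 = BRL 93,070.72
BRL 93,070.72 ÷ 0.0341950 = JPY 2,721,764

JPY 2,721,764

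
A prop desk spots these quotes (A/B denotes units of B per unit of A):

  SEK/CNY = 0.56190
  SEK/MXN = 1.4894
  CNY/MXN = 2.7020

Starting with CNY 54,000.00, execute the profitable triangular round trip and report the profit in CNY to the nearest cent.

Profitable loop is CNY → MXN → SEK → CNY:
CNY 54,000.00 × 2.7020 = MXN 145,908.00
MXN 145,908.00 ÷ 1.4894 = SEK 97,964.28
SEK 97,964.28 × 0.56190 = CNY 55,046.13
Profit = CNY 55,046.13 − CNY 54,000.00

Profit: CNY 1,046.13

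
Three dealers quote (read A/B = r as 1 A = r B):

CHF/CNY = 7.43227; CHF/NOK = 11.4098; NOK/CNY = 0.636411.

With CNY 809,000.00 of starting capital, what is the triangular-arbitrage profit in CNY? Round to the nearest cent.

Profit: CNY 19,045.67

Profitable loop is CNY → NOK → CHF → CNY:
CNY 809,000.00 ÷ 0.636411 = NOK 1,271,191.10
NOK 1,271,191.10 ÷ 11.4098 = CHF 111,412.22
CHF 111,412.22 × 7.43227 = CNY 828,045.67
Profit = CNY 828,045.67 − CNY 809,000.00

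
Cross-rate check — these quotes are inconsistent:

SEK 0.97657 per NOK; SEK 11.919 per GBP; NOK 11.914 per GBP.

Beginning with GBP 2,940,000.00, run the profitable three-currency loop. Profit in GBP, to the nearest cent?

Profitable loop is GBP → SEK → NOK → GBP:
GBP 2,940,000.00 × 11.919 = SEK 35,041,860.00
SEK 35,041,860.00 ÷ 0.97657 = NOK 35,882,589.06
NOK 35,882,589.06 ÷ 11.914 = GBP 3,011,800.32
Profit = GBP 3,011,800.32 − GBP 2,940,000.00

Profit: GBP 71,800.32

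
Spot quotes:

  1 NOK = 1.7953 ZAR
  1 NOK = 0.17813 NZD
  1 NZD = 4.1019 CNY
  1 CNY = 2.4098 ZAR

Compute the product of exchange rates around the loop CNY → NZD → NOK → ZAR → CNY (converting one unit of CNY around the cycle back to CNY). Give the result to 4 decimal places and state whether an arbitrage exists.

Around CNY → NZD → NOK → ZAR → CNY: 1 ÷ 4.1019 ÷ 0.17813 × 1.7953 ÷ 2.4098 = 1.019610
Product > 1; profitable direction is CNY → NZD → NOK → ZAR → CNY.

1.0196 (arbitrage exists)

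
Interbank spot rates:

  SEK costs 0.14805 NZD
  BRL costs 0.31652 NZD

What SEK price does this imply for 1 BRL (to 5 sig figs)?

1 BRL × 0.31652 = 0.31652 NZD
0.31652 NZD ÷ 0.14805 = 2.13793 SEK

BRL/SEK = 2.1379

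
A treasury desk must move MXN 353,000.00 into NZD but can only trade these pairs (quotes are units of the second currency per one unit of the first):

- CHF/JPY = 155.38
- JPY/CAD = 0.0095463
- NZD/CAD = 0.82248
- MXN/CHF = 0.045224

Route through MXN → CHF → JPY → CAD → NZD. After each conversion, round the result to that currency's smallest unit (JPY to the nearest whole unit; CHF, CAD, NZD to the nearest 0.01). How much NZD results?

MXN 353,000.00 × 0.045224 = CHF 15,964.07
CHF 15,964.07 × 155.38 = JPY 2,480,497
JPY 2,480,497 × 0.0095463 = CAD 23,679.57
CAD 23,679.57 ÷ 0.82248 = NZD 28,790.45

NZD 28,790.45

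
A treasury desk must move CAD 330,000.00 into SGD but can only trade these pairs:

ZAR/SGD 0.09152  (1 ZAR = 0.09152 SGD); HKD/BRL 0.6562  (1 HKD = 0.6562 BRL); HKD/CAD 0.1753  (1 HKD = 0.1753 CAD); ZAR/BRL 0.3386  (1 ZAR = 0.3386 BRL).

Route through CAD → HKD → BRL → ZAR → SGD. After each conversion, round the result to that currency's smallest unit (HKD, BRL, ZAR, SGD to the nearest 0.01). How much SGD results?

SGD 333,885.30

CAD 330,000.00 ÷ 0.1753 = HKD 1,882,487.16
HKD 1,882,487.16 × 0.6562 = BRL 1,235,288.07
BRL 1,235,288.07 ÷ 0.3386 = ZAR 3,648,222.30
ZAR 3,648,222.30 × 0.09152 = SGD 333,885.30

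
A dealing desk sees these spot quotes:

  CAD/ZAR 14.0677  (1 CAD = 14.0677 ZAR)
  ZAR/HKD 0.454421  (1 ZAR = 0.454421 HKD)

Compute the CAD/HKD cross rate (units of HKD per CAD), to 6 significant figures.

1 CAD × 14.0677 = 14.0677 ZAR
14.0677 ZAR × 0.454421 = 6.39266 HKD

CAD/HKD = 6.39266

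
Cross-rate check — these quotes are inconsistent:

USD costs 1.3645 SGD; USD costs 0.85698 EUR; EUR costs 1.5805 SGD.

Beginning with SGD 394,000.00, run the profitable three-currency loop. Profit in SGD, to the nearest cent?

Profit: SGD 2,921.46

Profitable loop is SGD → EUR → USD → SGD:
SGD 394,000.00 ÷ 1.5805 = EUR 249,288.20
EUR 249,288.20 ÷ 0.85698 = USD 290,891.50
USD 290,891.50 × 1.3645 = SGD 396,921.46
Profit = SGD 396,921.46 − SGD 394,000.00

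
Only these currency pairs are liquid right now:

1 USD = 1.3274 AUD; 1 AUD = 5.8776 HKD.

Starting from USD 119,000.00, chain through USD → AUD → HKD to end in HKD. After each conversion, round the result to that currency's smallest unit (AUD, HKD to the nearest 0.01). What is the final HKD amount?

HKD 928,429.22

USD 119,000.00 × 1.3274 = AUD 157,960.60
AUD 157,960.60 × 5.8776 = HKD 928,429.22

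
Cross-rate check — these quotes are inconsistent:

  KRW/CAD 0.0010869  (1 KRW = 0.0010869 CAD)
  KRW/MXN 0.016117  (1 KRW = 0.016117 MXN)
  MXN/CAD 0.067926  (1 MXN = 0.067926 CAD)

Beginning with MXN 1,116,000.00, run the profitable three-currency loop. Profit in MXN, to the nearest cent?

Profitable loop is MXN → CAD → KRW → MXN:
MXN 1,116,000.00 × 0.067926 = CAD 75,805.42
CAD 75,805.42 ÷ 0.0010869 = KRW 69,744,609
KRW 69,744,609 × 0.016117 = MXN 1,124,073.87
Profit = MXN 1,124,073.87 − MXN 1,116,000.00

Profit: MXN 8,073.87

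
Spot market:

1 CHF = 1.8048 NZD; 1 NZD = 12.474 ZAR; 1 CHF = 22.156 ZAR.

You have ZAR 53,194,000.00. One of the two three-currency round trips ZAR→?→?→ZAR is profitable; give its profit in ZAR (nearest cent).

Profitable loop is ZAR → CHF → NZD → ZAR:
ZAR 53,194,000.00 ÷ 22.156 = CHF 2,400,884.64
CHF 2,400,884.64 × 1.8048 = NZD 4,333,116.59
NZD 4,333,116.59 × 12.474 = ZAR 54,051,296.36
Profit = ZAR 54,051,296.36 − ZAR 53,194,000.00

Profit: ZAR 857,296.36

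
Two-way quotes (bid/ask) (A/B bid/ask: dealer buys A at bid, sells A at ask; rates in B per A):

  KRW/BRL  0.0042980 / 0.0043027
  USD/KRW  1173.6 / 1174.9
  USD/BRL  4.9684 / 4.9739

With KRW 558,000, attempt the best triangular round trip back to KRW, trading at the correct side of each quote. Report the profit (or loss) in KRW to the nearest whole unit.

Net profit: KRW 7,879

Best loop KRW → BRL → USD → KRW:
KRW 558,000 × 0.0042980 (sell KRW at bid) = BRL 2,398.28
BRL 2,398.28 ÷ 4.9739 (buy USD at ask) = USD 482.17
USD 482.17 × 1173.6 (sell USD at bid) = KRW 565,879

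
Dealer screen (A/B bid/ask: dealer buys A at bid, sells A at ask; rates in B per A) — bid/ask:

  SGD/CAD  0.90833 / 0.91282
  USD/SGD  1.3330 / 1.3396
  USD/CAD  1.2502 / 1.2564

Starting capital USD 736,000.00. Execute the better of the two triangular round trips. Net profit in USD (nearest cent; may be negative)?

Best loop USD → CAD → SGD → USD:
USD 736,000.00 × 1.2502 (sell USD at bid) = CAD 920,147.20
CAD 920,147.20 ÷ 0.91282 (buy SGD at ask) = SGD 1,008,026.99
SGD 1,008,026.99 ÷ 1.3396 (buy USD at ask) = USD 752,483.57

Net profit: USD 16,483.57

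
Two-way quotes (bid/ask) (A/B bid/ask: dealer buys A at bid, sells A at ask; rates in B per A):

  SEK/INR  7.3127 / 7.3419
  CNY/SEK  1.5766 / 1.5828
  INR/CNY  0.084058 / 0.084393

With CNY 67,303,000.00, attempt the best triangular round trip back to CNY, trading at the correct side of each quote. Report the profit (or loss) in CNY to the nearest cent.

Net profit: CNY 1,323,759.31

Best loop CNY → INR → SEK → CNY:
CNY 67,303,000.00 ÷ 0.084393 (buy INR at ask) = INR 797,495,052.91
INR 797,495,052.91 ÷ 7.3419 (buy SEK at ask) = SEK 108,622,434.64
SEK 108,622,434.64 ÷ 1.5828 (buy CNY at ask) = CNY 68,626,759.31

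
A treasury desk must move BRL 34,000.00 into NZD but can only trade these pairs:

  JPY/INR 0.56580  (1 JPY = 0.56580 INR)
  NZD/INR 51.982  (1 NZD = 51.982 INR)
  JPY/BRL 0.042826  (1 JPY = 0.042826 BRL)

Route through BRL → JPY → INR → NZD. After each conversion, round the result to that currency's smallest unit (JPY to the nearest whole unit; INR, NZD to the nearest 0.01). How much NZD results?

NZD 8,641.34

BRL 34,000.00 ÷ 0.042826 = JPY 793,910
JPY 793,910 × 0.56580 = INR 449,194.28
INR 449,194.28 ÷ 51.982 = NZD 8,641.34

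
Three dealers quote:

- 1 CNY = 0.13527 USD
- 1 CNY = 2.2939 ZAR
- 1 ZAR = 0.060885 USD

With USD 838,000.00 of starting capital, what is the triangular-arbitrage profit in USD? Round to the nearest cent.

Profit: USD 27,221.54

Profitable loop is USD → CNY → ZAR → USD:
USD 838,000.00 ÷ 0.13527 = CNY 6,195,017.37
CNY 6,195,017.37 × 2.2939 = ZAR 14,210,750.35
ZAR 14,210,750.35 × 0.060885 = USD 865,221.54
Profit = USD 865,221.54 − USD 838,000.00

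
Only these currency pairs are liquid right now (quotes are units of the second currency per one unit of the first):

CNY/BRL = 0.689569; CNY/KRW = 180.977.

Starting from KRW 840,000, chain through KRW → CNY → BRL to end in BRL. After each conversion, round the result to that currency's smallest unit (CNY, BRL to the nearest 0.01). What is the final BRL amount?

KRW 840,000 ÷ 180.977 = CNY 4,641.47
CNY 4,641.47 × 0.689569 = BRL 3,200.61

BRL 3,200.61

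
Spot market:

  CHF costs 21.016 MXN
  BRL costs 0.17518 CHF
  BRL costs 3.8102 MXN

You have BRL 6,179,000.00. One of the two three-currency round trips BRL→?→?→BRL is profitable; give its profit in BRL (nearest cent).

Profit: BRL 215,865.08

Profitable loop is BRL → MXN → CHF → BRL:
BRL 6,179,000.00 × 3.8102 = MXN 23,543,225.80
MXN 23,543,225.80 ÷ 21.016 = CHF 1,120,252.46
CHF 1,120,252.46 ÷ 0.17518 = BRL 6,394,865.08
Profit = BRL 6,394,865.08 − BRL 6,179,000.00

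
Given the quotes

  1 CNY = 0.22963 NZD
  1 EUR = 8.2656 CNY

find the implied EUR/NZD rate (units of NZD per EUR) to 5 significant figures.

EUR/NZD = 1.8980

1 EUR × 8.2656 = 8.2656 CNY
8.2656 CNY × 0.22963 = 1.89803 NZD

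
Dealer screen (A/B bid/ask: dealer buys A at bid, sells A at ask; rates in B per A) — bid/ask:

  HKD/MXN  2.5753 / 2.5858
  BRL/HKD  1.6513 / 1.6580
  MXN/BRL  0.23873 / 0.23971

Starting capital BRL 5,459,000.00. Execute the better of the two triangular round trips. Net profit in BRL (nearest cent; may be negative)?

Best loop BRL → HKD → MXN → BRL:
BRL 5,459,000.00 × 1.6513 (sell BRL at bid) = HKD 9,014,446.70
HKD 9,014,446.70 × 2.5753 (sell HKD at bid) = MXN 23,214,904.59
MXN 23,214,904.59 × 0.23873 (sell MXN at bid) = BRL 5,542,094.17

Net profit: BRL 83,094.17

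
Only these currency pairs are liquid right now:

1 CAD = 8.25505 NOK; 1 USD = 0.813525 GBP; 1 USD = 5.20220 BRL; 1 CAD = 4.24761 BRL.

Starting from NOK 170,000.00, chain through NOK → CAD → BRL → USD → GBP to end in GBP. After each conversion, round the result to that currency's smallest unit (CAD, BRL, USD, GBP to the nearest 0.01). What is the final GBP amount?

NOK 170,000.00 ÷ 8.25505 = CAD 20,593.45
CAD 20,593.45 × 4.24761 = BRL 87,472.94
BRL 87,472.94 ÷ 5.20220 = USD 16,814.61
USD 16,814.61 × 0.813525 = GBP 13,679.11

GBP 13,679.11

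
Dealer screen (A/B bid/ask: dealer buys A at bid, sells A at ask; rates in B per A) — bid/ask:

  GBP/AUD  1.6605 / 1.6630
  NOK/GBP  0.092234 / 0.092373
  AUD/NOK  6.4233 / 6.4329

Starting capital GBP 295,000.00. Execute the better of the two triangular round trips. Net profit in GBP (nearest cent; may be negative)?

Best loop GBP → NOK → AUD → GBP:
GBP 295,000.00 ÷ 0.092373 (buy NOK at ask) = NOK 3,193,573.88
NOK 3,193,573.88 ÷ 6.4329 (buy AUD at ask) = AUD 496,443.89
AUD 496,443.89 ÷ 1.6630 (buy GBP at ask) = GBP 298,523.08

Net profit: GBP 3,523.08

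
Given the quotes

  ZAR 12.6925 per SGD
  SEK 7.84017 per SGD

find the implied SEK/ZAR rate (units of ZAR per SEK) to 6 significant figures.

SEK/ZAR = 1.61891

1 SEK ÷ 7.84017 = 0.127548 SGD
0.127548 SGD × 12.6925 = 1.61891 ZAR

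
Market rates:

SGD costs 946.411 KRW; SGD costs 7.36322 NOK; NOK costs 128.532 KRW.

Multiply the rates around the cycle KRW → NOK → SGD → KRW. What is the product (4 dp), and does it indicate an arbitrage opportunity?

Around KRW → NOK → SGD → KRW: 1 ÷ 128.532 ÷ 7.36322 × 946.411 = 1.000002
Product ≈ 1 (deviation 0.000%, within rounding noise).

1.0000 (no arbitrage)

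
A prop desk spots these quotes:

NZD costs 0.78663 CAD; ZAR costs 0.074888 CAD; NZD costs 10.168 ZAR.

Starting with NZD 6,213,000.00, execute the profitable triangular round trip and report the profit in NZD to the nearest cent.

Profitable loop is NZD → CAD → ZAR → NZD:
NZD 6,213,000.00 × 0.78663 = CAD 4,887,332.19
CAD 4,887,332.19 ÷ 0.074888 = ZAR 65,261,886.95
ZAR 65,261,886.95 ÷ 10.168 = NZD 6,418,360.24
Profit = NZD 6,418,360.24 − NZD 6,213,000.00

Profit: NZD 205,360.24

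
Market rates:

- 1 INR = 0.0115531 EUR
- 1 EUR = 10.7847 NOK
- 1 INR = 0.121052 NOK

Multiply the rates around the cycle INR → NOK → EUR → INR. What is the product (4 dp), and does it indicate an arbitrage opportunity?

0.9716 (arbitrage exists)

Around INR → NOK → EUR → INR: 1 × 0.121052 ÷ 10.7847 ÷ 0.0115531 = 0.971550
Product < 1; profitable direction is INR → EUR → NOK → INR.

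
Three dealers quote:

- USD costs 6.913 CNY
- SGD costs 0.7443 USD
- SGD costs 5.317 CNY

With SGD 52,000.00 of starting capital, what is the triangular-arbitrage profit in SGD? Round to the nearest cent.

Profitable loop is SGD → CNY → USD → SGD:
SGD 52,000.00 × 5.317 = CNY 276,484.00
CNY 276,484.00 ÷ 6.913 = USD 39,994.79
USD 39,994.79 ÷ 0.7443 = SGD 53,734.77
Profit = SGD 53,734.77 − SGD 52,000.00

Profit: SGD 1,734.77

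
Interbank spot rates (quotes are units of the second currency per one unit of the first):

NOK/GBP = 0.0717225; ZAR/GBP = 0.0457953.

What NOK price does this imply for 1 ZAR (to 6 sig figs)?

1 ZAR × 0.0457953 = 0.0457953 GBP
0.0457953 GBP ÷ 0.0717225 = 0.638507 NOK

ZAR/NOK = 0.638507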